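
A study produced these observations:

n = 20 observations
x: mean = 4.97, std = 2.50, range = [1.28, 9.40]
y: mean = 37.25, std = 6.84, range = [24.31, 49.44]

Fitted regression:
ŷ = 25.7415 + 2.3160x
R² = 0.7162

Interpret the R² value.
About 71.62% of the variability in y is accounted for by the regression on x (R² = 0.7162) — a strong linear fit.

R² (coefficient of determination) measures the proportion of variance in y explained by the regression model.

Here R² = 0.7162:
- Explained: 71.62% of the variation in y
- Unexplained (residual): 100% − 71.62% = 28.38%
- Rule of thumb (below 0.3 weak; 0.3 to below 0.7 moderate; 0.7 and above strong) → strong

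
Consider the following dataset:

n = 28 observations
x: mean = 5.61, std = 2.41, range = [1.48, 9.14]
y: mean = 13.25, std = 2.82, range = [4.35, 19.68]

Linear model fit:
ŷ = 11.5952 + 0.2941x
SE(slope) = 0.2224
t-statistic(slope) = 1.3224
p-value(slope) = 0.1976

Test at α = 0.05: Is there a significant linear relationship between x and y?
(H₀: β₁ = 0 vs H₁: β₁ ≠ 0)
Since p-value = 0.1976 ≥ α = 0.05, fail to reject H₀ — the slope is not significantly different from 0.

Hypothesis test for the slope coefficient:

H₀: β₁ = 0 (no linear relationship)
H₁: β₁ ≠ 0 (linear relationship exists)

Test statistic: t = β̂₁ / SE(β̂₁) = 0.2941 / 0.2224 = 1.3224

p = 0.1976: how often a slope estimate this far from 0 (in SE units) would arise by chance if β₁ were truly 0.

Decision rule: reject H₀ if p-value < α.
p-value = 0.1976 ≥ α = 0.05 → fail to reject H₀.

At α = 0.05 the data do not provide convincing evidence of a nonzero slope.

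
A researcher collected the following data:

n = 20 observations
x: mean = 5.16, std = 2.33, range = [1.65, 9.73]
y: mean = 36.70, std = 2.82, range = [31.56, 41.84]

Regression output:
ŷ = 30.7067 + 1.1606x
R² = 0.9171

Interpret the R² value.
About 91.71% of the variability in y is accounted for by the regression on x (R² = 0.9171) — a strong linear fit.

R² = 1 − SS_res/SS_tot compares the residual scatter to the total scatter of y about its mean.

Here R² = 0.9171:
- Explained: 91.71% of the variation in y
- Unexplained (residual): 100% − 91.71% = 8.29%
- Rule of thumb (below 0.3 weak; 0.3 to below 0.7 moderate; 0.7 and above strong) → strong

Note: R² never decreases when predictors are added, so it should not be used alone to compare models of different size.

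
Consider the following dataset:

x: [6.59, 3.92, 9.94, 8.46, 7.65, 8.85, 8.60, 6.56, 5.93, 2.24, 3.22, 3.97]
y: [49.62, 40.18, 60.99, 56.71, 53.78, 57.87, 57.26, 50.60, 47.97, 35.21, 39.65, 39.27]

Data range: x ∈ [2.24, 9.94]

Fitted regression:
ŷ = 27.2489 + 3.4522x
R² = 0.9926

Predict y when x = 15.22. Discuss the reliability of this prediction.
ŷ = 79.7914 (extrapolation — x = 15.22 lies outside [2.24, 9.94], so reliability is low).

Prediction calculation:
ŷ = 27.2489 + 3.4522 × 15.22
ŷ = 79.7914

Reliability:
- Data range: x ∈ [2.24, 9.94]
- Prediction point: x = 15.22 is 5.28 units above the observed range → this is EXTRAPOLATION, not interpolation

Why that matters here:
- The standard error of prediction grows with (x − x̄)², and x = 15.22 is far from x̄ = 6.33
- There are no observations near this x to validate the fitted line there
- R² describes fit only over the sampled x values; it says nothing about behaviour beyond them

A defensible statement: 'if the linear trend continued to x = 15.22, y would be about 79.7914' — the premise is untested.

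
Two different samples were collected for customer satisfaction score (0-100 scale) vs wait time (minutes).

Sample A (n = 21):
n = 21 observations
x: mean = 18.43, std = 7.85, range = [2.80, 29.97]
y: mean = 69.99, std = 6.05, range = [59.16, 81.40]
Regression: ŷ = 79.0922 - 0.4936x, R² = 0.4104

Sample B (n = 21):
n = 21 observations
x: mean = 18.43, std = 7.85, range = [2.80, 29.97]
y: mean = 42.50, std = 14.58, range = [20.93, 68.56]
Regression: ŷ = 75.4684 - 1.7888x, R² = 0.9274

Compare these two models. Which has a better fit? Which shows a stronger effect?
Model B has the better fit (R² = 0.9274 vs 0.4104). Model B shows the stronger effect (|β₁| = 1.7888 vs 0.4936).

Model Comparison:

Goodness of fit (R²):
- Model A: R² = 0.4104 → 41.04% of variance in satisfaction score explained
- Model B: R² = 0.9274 → 92.74% of variance in satisfaction score explained
- 0.9274 > 0.4104 → Model B has the better fit

Which has the larger per-minute effect? (|β₁|)
- Model A: β₁ = -0.4936 → predicted satisfaction score falls 0.4936 points per additional minute of wait time
- Model B: β₁ = -1.7888 → predicted satisfaction score falls 1.7888 points per additional minute of wait time
- |-0.4936| < |-1.7888| → Model B shows the stronger marginal effect

Note: A steeper slope doesn't make a better model if the scatter around the line is large.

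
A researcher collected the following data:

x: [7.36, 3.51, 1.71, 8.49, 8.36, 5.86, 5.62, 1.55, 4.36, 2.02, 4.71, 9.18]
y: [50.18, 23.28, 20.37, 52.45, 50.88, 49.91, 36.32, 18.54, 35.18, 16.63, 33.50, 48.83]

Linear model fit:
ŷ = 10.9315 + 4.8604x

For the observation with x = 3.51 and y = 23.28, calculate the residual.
Residual = -4.7115

The residual is the difference between the actual value and the predicted value:

Residual = y - ŷ

Step 1: Calculate predicted value
ŷ = 10.9315 + 4.8604 × 3.51
ŷ = 27.9915

Step 2: Calculate residual
Residual = 23.28 - 27.9915
Residual = -4.7115

Interpretation: the model overestimates the actual value by 4.7115 at this point (negative residual → observation lies below the fitted line).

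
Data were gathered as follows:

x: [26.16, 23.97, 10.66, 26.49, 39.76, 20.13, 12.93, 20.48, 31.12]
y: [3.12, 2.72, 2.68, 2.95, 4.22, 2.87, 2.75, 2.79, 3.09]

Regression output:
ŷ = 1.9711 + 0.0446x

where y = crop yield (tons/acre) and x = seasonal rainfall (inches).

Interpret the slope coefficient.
An increase of one inch in rainfall is associated with a 0.0446 tons/acre increase in predicted crop yield.

β₁ = 0.0446 is the change in predicted crop yield (tons/acre) per additional inch of rainfall.

Interpretation:
- Rainfall up by 1 inch → predicted crop yield increases by 0.0446 tons/acre
- This is a linear approximation: the same per-unit change is assumed across the whole observed x range
- The slope describes association in these data, not necessarily a causal effect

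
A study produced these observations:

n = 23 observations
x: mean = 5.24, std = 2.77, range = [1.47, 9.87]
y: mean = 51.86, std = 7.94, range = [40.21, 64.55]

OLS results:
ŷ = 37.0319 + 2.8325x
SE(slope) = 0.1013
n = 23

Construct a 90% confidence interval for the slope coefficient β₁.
The 90% CI for β₁ is (2.6582, 3.0068)

Confidence interval for the slope:

The 90% CI for β₁ is: β̂₁ ± t*(α/2, n-2) × SE(β̂₁)

Step 1: Find critical t-value
- Confidence level = 0.9
- Degrees of freedom = n - 2 = 23 - 2 = 21
- t*(α/2, 21) = 1.7207

Step 2: Calculate margin of error
Margin = 1.7207 × 0.1013 = 0.1743

Step 3: Construct interval
CI = 2.8325 ± 0.1743
CI = (2.6582, 3.0068)

Interpretation: We are 90% confident that the true slope β₁ lies between 2.6582 and 3.0068.
Both endpoints are positive, so the data support a genuinely positive slope at this confidence level.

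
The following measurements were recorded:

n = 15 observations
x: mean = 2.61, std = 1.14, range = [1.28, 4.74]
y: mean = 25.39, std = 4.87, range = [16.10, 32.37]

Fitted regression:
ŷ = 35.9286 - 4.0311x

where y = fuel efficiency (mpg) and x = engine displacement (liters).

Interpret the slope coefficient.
For each additional liter of engine displacement, predicted fuel efficiency decreases by approximately 4.0311 mpg.

The slope β₁ = -4.0311 gives the rate at which the fitted fuel efficiency changes with engine displacement.

Interpretation:
- Engine displacement up by 1 liter → predicted fuel efficiency decreases by 4.0311 mpg
- The effect is assumed constant over the observed range of x (linearity)
- The sign (−) gives the direction; the magnitude 4.0311 gives the size of the effect per liter

The intercept β₀ = 35.9286 is the predicted fuel efficiency when engine displacement = 0; since the smallest observed x is 1.28, this is an extrapolation and mainly anchors the line.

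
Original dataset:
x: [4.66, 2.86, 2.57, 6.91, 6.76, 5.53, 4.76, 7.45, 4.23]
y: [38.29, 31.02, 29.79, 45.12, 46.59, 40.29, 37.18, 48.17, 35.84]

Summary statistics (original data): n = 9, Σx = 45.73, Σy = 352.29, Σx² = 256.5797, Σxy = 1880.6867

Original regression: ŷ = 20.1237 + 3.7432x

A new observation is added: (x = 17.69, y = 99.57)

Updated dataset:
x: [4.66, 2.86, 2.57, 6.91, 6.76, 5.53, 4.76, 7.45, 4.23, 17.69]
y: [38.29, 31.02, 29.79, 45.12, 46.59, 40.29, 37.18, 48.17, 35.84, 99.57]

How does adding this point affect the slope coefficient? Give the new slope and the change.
Adding the point moves β₁ from 3.7432 to 4.6405, i.e. it increases by 0.8973 (+24.0%).

x = 17.69 lies well outside the original x-range [2.57, 7.45] (x̄ ≈ 5.08), so this observation has high leverage and can move the slope substantially.

Step 1: Update the sums with the new point (n goes from 9 to 10)
Σx  = 45.73 + 17.69 = 63.42
Σy  = 352.29 + 99.57 = 451.86
Σx² = 256.5797 + 17.69² = 256.5797 + 312.9361 = 569.5158
Σxy = 1880.6867 + 17.69×99.57 = 1880.6867 + 1761.3933 = 3642.0800

Step 2: Recompute the slope with b₁ = (nΣxy − ΣxΣy) / (nΣx² − (Σx)²)
Numerator   = 10×3642.0800 − 63.42×451.86 = 36420.8000 − 28656.9612 = 7763.8388
Denominator = 10×569.5158 − 63.42² = 5695.1580 − 4022.0964 = 1673.0616
b₁(new) = 7763.8388 / 1673.0616 = 4.6405

(Same formula on the original sums: (9×1880.6867 − 45.73×352.29) / (9×256.5797 − 45.73²) = 815.9586 / 217.9844 = 3.7432, matching the given fit.)

Step 3: Change in slope
Δβ₁ = 4.6405 − 3.7432 = +0.8973
Relative change = +0.8973 / 3.7432 × 100% = +24.0%
→ the slope increases when the point is added.

A high-leverage point only changes the slope if it is off the original line; here y = 99.57 is above the original trend, so the slope increases.
In practice: check such a point for data-entry or measurement error.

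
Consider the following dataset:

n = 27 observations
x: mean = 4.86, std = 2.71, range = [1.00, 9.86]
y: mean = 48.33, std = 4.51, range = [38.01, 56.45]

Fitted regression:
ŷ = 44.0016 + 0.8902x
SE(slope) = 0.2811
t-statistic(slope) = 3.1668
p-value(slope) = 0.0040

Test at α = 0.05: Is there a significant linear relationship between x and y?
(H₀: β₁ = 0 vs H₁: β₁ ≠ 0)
p-value = 0.0040 < α = 0.05, so we reject H₀. The relationship is significant.

Hypothesis test for the slope coefficient:

H₀: β₁ = 0 (no linear relationship)
H₁: β₁ ≠ 0 (linear relationship exists)

Test statistic: t = β̂₁ / SE(β̂₁) = 0.8902 / 0.2811 = 3.1668

The p-value (0.0040) is the probability, under H₀, of a t-statistic at least as extreme as |t| = 3.1668 (two-sided, df = n − 2 = 25).

Decision rule: reject H₀ if p-value < α.
p-value = 0.0040 < α = 0.05 → reject H₀.

There is sufficient evidence at the 5% significance level to conclude that a linear relationship exists between x and y.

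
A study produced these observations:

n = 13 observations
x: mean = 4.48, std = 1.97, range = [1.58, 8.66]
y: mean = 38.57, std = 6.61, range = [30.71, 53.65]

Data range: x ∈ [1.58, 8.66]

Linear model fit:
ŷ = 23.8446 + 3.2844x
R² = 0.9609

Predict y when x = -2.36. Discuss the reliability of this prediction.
The equation gives ŷ = 16.0934; however x = -2.36 is 3.94 units below the observed range, so this extrapolated value should not be trusted.

Prediction calculation:
ŷ = 23.8446 + 3.2844 × (-2.36)
ŷ = 16.0934

Reliability:
- Data range: x ∈ [1.58, 8.66]
- Prediction point: x = -2.36 is 3.94 units below the observed range → this is EXTRAPOLATION, not interpolation

Why that matters here:
- The linear relationship may not hold outside the observed range
- There are no observations near this x to validate the fitted line there

A defensible statement: 'if the linear trend continued to x = -2.36, y would be about 16.0934' — the premise is untested.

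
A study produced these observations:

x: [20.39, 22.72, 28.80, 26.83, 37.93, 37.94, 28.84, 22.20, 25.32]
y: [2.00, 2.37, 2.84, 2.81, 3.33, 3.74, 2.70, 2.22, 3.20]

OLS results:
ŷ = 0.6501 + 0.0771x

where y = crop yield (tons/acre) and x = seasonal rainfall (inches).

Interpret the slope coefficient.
An increase of one inch in rainfall is associated with a 0.0771 tons/acre increase in predicted crop yield.

β₁ = 0.0771 is the change in predicted crop yield (tons/acre) per additional inch of rainfall.

Interpretation:
- Rainfall up by 1 inch → predicted crop yield increases by 0.0771 tons/acre
- The effect is assumed constant over the observed range of x (linearity)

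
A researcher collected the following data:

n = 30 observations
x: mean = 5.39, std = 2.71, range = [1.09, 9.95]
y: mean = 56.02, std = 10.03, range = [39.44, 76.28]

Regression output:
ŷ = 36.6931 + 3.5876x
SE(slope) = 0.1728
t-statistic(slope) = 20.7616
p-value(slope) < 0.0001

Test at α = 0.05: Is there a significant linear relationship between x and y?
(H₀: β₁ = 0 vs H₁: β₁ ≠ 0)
Reject H₀: p-value < 0.0001 < α = 0.05. The linear relationship is significant at the 5% level.

Hypothesis test for the slope coefficient:

H₀: β₁ = 0 (no linear relationship)
H₁: β₁ ≠ 0 (linear relationship exists)

Test statistic: t = β̂₁ / SE(β̂₁) = 3.5876 / 0.1728 = 20.7616

The p-value (<0.0001) is the probability, under H₀, of a t-statistic at least as extreme as |t| = 20.7616 (two-sided, df = n − 2 = 28).

Decision rule: reject H₀ if p-value < α.
p-value < 0.0001 < α = 0.05 → reject H₀.

There is sufficient evidence at the 5% significance level to conclude that a linear relationship exists between x and y.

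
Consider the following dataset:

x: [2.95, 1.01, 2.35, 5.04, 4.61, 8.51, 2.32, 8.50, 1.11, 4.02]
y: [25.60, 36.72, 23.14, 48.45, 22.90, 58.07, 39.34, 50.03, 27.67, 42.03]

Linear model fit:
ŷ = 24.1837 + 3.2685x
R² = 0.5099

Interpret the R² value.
The model explains 50.99% of the variance in y (R² = 0.5099), leaving 49.01% unexplained; the fit is moderate.

The coefficient of determination R² is the fraction of the total variation in y that the fitted line accounts for.

Here R² = 0.5099:
- Explained: 50.99% of the variation in y
- Unexplained (residual): 100% − 50.99% = 49.01%
- Rule of thumb (below 0.3 weak; 0.3 to below 0.7 moderate; 0.7 and above strong) → moderate

Note: R² never decreases when predictors are added, so it should not be used alone to compare models of different size.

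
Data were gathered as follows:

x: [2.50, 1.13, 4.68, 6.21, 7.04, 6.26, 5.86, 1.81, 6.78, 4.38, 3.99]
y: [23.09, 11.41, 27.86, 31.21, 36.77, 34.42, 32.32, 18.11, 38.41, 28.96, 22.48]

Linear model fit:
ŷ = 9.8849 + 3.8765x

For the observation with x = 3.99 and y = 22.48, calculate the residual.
Residual = -2.8721

The residual is the difference between the actual value and the predicted value:

Residual = y - ŷ

Step 1: Calculate predicted value
ŷ = 9.8849 + 3.8765 × 3.99
ŷ = 25.3521

Step 2: Calculate residual
Residual = 22.48 - 25.3521
Residual = -2.8721

The residual is negative, so the observed y = 22.48 sits below the regression line (the line overestimates it by 2.8721).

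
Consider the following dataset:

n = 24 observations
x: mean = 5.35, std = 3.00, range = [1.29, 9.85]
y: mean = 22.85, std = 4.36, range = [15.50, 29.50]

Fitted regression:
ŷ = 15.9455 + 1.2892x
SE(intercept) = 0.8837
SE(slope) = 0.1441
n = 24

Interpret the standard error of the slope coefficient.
The slope 1.2892 is pinned down to within about ±0.1441 (one SE) by these data — relative uncertainty 11.2%, i.e. precise.

What SE measures:
- The standard error quantifies the sampling variability of the coefficient estimate
- It is the estimated standard deviation of β̂₁ across hypothetical repeated samples of the same size
- Smaller SE → more precise estimate

Relative precision:
- SE / |β̂₁| = 0.1441 / 1.2892 = 11.2%
- Rule of thumb (under 20%: precise; 20% to under 50%: moderately precise; 50% or more: imprecise) → precise

Link to interval estimation: a confidence interval for β₁ is β̂₁ ± t* × 0.1441, so SE sets the half-width per unit of t*.

What drives SE(β̂₁): more residual scatter → larger SE; larger n (here n = 24) → smaller SE; wider spread of x values → smaller SE.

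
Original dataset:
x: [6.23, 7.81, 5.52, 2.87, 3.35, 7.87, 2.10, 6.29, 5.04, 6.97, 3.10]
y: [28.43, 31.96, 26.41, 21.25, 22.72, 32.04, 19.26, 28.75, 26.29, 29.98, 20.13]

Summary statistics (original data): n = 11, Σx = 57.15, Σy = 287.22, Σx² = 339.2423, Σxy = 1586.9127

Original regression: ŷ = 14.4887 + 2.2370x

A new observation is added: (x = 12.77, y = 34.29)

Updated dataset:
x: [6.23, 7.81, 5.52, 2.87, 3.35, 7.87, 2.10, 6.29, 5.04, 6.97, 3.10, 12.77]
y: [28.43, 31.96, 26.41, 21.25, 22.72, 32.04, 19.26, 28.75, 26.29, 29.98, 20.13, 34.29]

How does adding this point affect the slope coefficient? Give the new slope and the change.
The slope changes from 2.2370 to 1.5958 (change of -0.6412, or -28.7%).

x = 12.77 lies well outside the original x-range [2.10, 7.87] (x̄ ≈ 5.20), so this observation has high leverage and can move the slope substantially.

Step 1: Update the sums with the new point (n goes from 11 to 12)
Σx  = 57.15 + 12.77 = 69.92
Σy  = 287.22 + 34.29 = 321.51
Σx² = 339.2423 + 12.77² = 339.2423 + 163.0729 = 502.3152
Σxy = 1586.9127 + 12.77×34.29 = 1586.9127 + 437.8833 = 2024.7960

Step 2: Recompute the slope with b₁ = (nΣxy − ΣxΣy) / (nΣx² − (Σx)²)
Numerator   = 12×2024.7960 − 69.92×321.51 = 24297.5520 − 22479.9792 = 1817.5728
Denominator = 12×502.3152 − 69.92² = 6027.7824 − 4888.8064 = 1138.9760
b₁(new) = 1817.5728 / 1138.9760 = 1.5958

(Same formula on the original sums: (11×1586.9127 − 57.15×287.22) / (11×339.2423 − 57.15²) = 1041.4167 / 465.5428 = 2.2370, matching the given fit.)

Step 3: Change in slope
Δβ₁ = 1.5958 − 2.2370 = -0.6412
Relative change = -0.6412 / 2.2370 × 100% = -28.7%
→ the slope decreases when the point is added.

A high-leverage point only changes the slope if it is off the original line; here y = 34.29 is below the original trend, so the slope decreases.
In practice: investigate whether it comes from the same population as the rest of the sample; refit with and without it and report both if conclusions differ.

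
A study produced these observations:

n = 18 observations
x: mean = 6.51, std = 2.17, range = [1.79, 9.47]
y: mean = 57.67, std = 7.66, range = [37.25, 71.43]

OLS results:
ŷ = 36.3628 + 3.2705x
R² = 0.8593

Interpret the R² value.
The model explains 85.93% of the variance in y (R² = 0.8593), leaving 14.07% unexplained; the fit is strong.

R² (coefficient of determination) measures the proportion of variance in y explained by the regression model.

Here R² = 0.8593:
- Explained: 85.93% of the variation in y
- Unexplained (residual): 100% − 85.93% = 14.07%
- Rule of thumb (below 0.3 weak; 0.3 to below 0.7 moderate; 0.7 and above strong) → strong

Calculation: R² = 1 − (SS_res / SS_tot), where SS_res is the sum of squared residuals and SS_tot the total sum of squares.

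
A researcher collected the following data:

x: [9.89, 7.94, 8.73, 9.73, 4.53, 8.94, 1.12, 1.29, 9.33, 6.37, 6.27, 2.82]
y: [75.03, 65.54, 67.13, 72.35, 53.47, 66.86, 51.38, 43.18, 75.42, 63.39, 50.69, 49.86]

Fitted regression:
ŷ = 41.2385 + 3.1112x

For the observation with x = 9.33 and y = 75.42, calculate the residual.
Residual = 5.1540

The residual is the difference between the actual value and the predicted value:

Residual = y - ŷ

Step 1: Calculate predicted value
ŷ = 41.2385 + 3.1112 × 9.33
ŷ = 70.2660

Step 2: Calculate residual
Residual = 75.42 - 70.2660
Residual = 5.1540

Interpretation: the model underestimates the actual value by 5.1540 at this point (positive residual → observation lies above the fitted line).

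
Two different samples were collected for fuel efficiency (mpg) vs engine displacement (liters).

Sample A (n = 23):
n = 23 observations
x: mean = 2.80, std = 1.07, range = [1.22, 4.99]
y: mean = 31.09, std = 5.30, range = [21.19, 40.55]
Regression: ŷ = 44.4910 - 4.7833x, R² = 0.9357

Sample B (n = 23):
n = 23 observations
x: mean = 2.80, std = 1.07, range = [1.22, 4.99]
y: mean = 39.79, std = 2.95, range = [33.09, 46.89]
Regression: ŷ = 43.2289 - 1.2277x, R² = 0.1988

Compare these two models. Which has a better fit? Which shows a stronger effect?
Model A has the better fit (R² = 0.9357 vs 0.1988). Model A shows the stronger effect (|β₁| = 4.7833 vs 1.2277).

Model Comparison:

Which explains more variance? (R²)
- Model A: R² = 0.9357 → 93.57% of variance in fuel efficiency explained
- Model B: R² = 0.1988 → 19.88% of variance in fuel efficiency explained
- 0.9357 > 0.1988 → Model A has the better fit

Which has the larger per-liter effect? (|β₁|)
- Model A: β₁ = -4.7833 → predicted fuel efficiency falls 4.7833 mpg per additional liter of engine displacement
- Model B: β₁ = -1.2277 → predicted fuel efficiency falls 1.2277 mpg per additional liter of engine displacement
- |-4.7833| > |-1.2277| → Model A shows the stronger marginal effect

Note: The two samples could reflect different populations, time periods, or measurement quality.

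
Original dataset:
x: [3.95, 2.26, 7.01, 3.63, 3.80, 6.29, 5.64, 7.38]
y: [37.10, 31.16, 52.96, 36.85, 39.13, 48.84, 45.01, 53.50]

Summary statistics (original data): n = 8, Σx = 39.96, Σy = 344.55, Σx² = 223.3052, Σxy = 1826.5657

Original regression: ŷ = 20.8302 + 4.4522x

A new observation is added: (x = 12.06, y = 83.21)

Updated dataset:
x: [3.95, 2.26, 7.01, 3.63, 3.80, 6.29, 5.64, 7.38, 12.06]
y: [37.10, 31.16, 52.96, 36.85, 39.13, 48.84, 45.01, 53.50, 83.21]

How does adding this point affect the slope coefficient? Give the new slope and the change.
The slope changes from 4.4522 to 5.2535 (change of +0.8013, or +18.0%).

x = 12.06 lies well outside the original x-range [2.26, 7.38] (x̄ ≈ 5.00), so this observation has high leverage and can move the slope substantially.

Step 1: Update the sums with the new point (n goes from 8 to 9)
Σx  = 39.96 + 12.06 = 52.02
Σy  = 344.55 + 83.21 = 427.76
Σx² = 223.3052 + 12.06² = 223.3052 + 145.4436 = 368.7488
Σxy = 1826.5657 + 12.06×83.21 = 1826.5657 + 1003.5126 = 2830.0783

Step 2: Recompute the slope with b₁ = (nΣxy − ΣxΣy) / (nΣx² − (Σx)²)
Numerator   = 9×2830.0783 − 52.02×427.76 = 25470.7047 − 22252.0752 = 3218.6295
Denominator = 9×368.7488 − 52.02² = 3318.7392 − 2706.0804 = 612.6588
b₁(new) = 3218.6295 / 612.6588 = 5.2535

(Same formula on the original sums: (8×1826.5657 − 39.96×344.55) / (8×223.3052 − 39.96²) = 844.3076 / 189.6400 = 4.4522, matching the given fit.)

Step 3: Change in slope
Δβ₁ = 5.2535 − 4.4522 = +0.8013
Relative change = +0.8013 / 4.4522 × 100% = +18.0%
→ the slope increases when the point is added.

A high-leverage point only changes the slope if it is off the original line; here y = 83.21 is above the original trend, so the slope increases.
In practice: refit with and without it and report both if conclusions differ.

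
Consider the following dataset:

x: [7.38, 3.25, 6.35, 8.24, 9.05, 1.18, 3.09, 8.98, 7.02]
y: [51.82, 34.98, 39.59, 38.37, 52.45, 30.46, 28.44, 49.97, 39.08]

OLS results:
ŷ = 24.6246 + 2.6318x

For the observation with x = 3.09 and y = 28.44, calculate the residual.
Residual = -4.3169

The residual is the difference between the actual value and the predicted value:

Residual = y - ŷ

Step 1: Calculate predicted value
ŷ = 24.6246 + 2.6318 × 3.09
ŷ = 32.7569

Step 2: Calculate residual
Residual = 28.44 - 32.7569
Residual = -4.3169

Interpretation: the model overestimates the actual value by 4.3169 at this point (negative residual → observation lies below the fitted line).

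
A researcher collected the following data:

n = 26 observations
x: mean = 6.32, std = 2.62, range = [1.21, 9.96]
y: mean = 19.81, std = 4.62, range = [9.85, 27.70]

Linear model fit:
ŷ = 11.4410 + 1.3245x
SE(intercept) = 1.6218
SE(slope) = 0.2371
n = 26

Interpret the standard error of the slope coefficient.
SE(β̂₁) = 0.2371 is the estimated standard deviation of the slope estimate across repeated samples; relative to β̂₁ = 1.3245 that is 17.9%, a precise estimate.

What SE measures:
- The standard error quantifies the sampling variability of the coefficient estimate
- It is the estimated standard deviation of β̂₁ across hypothetical repeated samples of the same size
- Smaller SE → more precise estimate

Relative precision:
- SE / |β̂₁| = 0.2371 / 1.3245 = 17.9%
- Rule of thumb (under 20%: precise; 20% to under 50%: moderately precise; 50% or more: imprecise) → precise

Link to the t-test: t = β̂₁ / SE(β̂₁) = 1.3245 / 0.2371 = 5.5863, the statistic for H₀: β₁ = 0.

What drives SE(β̂₁): larger n (here n = 26) → smaller SE.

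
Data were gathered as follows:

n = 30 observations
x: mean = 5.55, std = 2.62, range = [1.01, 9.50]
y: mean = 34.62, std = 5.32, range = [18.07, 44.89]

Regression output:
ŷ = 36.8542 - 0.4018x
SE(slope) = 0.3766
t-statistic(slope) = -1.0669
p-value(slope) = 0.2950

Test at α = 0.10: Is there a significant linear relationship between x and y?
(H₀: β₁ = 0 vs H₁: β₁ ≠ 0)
Since p-value = 0.2950 ≥ α = 0.10, fail to reject H₀ — the slope is not significantly different from 0.

Hypothesis test for the slope coefficient:

H₀: β₁ = 0 (no linear relationship)
H₁: β₁ ≠ 0 (linear relationship exists)

Test statistic: t = β̂₁ / SE(β̂₁) = -0.4018 / 0.3766 = -1.0669

p = 0.2950: how often a slope estimate this far from 0 (in SE units) would arise by chance if β₁ were truly 0.

Decision rule: reject H₀ if p-value < α.
p-value = 0.2950 ≥ α = 0.10 → fail to reject H₀.

Conclusion: the linear association between x and y is not significant at the 10% level.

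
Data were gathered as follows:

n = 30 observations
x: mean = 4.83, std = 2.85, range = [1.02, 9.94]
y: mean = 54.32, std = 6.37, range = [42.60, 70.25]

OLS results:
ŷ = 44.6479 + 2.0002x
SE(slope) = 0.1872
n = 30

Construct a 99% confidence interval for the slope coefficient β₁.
The 99% CI for β₁ is (1.4829, 2.5175)

Confidence interval for the slope:

The 99% CI for β₁ is: β̂₁ ± t*(α/2, n-2) × SE(β̂₁)

Step 1: Find critical t-value
- Confidence level = 0.99
- Degrees of freedom = n - 2 = 30 - 2 = 28
- t*(α/2, 28) = 2.7633

Step 2: Calculate margin of error
Margin = 2.7633 × 0.1872 = 0.5173

Step 3: Construct interval
CI = 2.0002 ± 0.5173
CI = (1.4829, 2.5175)

Interpretation: each one-unit increase in x is associated with a change in mean y of between 1.4829 and 2.5175, with 99% confidence.
Both endpoints are positive, so the data support a genuinely positive slope at this confidence level.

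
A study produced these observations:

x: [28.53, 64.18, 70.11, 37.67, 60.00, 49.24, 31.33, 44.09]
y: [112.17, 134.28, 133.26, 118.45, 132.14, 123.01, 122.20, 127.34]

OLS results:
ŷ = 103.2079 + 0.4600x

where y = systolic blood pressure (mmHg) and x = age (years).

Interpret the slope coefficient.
On average, blood pressure is about 0.4600 mmHg higher for every extra year of age.

β₁ = 0.4600 is the change in predicted blood pressure (mmHg) per additional year of age.

Interpretation:
- Age up by 1 year → predicted blood pressure increases by 0.4600 mmHg
- The effect is assumed constant over the observed range of x (linearity)

(β₀ = 103.2079 is the fitted value at x = 0 and is not part of the slope interpretation.)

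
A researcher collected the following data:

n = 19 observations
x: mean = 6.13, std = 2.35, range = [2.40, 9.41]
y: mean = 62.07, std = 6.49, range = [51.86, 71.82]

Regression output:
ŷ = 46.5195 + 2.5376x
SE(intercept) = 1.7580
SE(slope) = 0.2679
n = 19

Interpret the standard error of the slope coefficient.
SE(β̂₁) = 0.2679 is the estimated standard deviation of the slope estimate across repeated samples; relative to β̂₁ = 2.5376 that is 10.6%, a precise estimate.

SE(β̂₁) = 0.2679 says: if we drew many samples of n = 19 from the same population and refit each time, the fitted slopes would scatter with a standard deviation of roughly 0.2679 around the true β₁.

Relative precision:
- SE / |β̂₁| = 0.2679 / 2.5376 = 10.6%
- Rule of thumb (under 20%: precise; 20% to under 50%: moderately precise; 50% or more: imprecise) → precise

Link to interval estimation: a confidence interval for β₁ is β̂₁ ± t* × 0.2679, so SE sets the half-width per unit of t*.

What drives SE(β̂₁): wider spread of x values → smaller SE; more residual scatter → larger SE.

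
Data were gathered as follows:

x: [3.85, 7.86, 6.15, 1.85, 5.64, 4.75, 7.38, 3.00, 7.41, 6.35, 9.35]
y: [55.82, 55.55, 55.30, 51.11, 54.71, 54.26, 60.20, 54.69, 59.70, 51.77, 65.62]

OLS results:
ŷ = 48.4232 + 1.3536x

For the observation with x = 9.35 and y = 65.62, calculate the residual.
Residual = 4.5406

The residual is the difference between the actual value and the predicted value:

Residual = y - ŷ

Step 1: Calculate predicted value
ŷ = 48.4232 + 1.3536 × 9.35
ŷ = 61.0794

Step 2: Calculate residual
Residual = 65.62 - 61.0794
Residual = 4.5406

Sign check: y > ŷ, so the point is above the line and the fit underestimates here.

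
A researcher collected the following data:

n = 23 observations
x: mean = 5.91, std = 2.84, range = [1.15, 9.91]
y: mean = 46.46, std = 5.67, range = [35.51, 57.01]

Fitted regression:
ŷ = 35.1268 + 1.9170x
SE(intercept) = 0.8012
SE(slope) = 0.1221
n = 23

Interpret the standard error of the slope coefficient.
SE(β̂₁) = 0.1221 is the estimated standard deviation of the slope estimate across repeated samples; relative to β̂₁ = 1.9170 that is 6.4%, a precise estimate.

SE(β̂₁) = 0.1221 says: if we drew many samples of n = 23 from the same population and refit each time, the fitted slopes would scatter with a standard deviation of roughly 0.1221 around the true β₁.

Relative precision:
- SE / |β̂₁| = 0.1221 / 1.9170 = 6.4%
- Rule of thumb (under 20%: precise; 20% to under 50%: moderately precise; 50% or more: imprecise) → precise

Link to the t-test: t = β̂₁ / SE(β̂₁) = 1.9170 / 0.1221 = 15.7002, the statistic for H₀: β₁ = 0.

What drives SE(β̂₁): wider spread of x values → smaller SE; more residual scatter → larger SE; larger n (here n = 23) → smaller SE.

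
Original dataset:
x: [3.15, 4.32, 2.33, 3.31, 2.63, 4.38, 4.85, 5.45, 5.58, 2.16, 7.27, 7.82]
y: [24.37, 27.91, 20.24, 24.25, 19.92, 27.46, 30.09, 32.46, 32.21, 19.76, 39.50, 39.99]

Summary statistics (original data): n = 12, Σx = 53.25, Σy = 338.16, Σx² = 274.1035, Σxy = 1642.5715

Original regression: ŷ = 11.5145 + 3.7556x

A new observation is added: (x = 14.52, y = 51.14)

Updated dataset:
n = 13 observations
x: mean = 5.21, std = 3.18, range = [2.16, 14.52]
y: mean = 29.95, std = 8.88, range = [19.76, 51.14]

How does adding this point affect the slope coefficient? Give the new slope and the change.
New slope β₁ = 2.7018 versus 3.7556 before: a change of -1.0538 (-28.1%).

x = 14.52 lies well outside the original x-range [2.16, 7.82] (x̄ ≈ 4.44), so this observation has high leverage and can move the slope substantially.

Step 1: Update the sums with the new point (n goes from 12 to 13)
Σx  = 53.25 + 14.52 = 67.77
Σy  = 338.16 + 51.14 = 389.30
Σx² = 274.1035 + 14.52² = 274.1035 + 210.8304 = 484.9339
Σxy = 1642.5715 + 14.52×51.14 = 1642.5715 + 742.5528 = 2385.1243

Step 2: Recompute the slope with b₁ = (nΣxy − ΣxΣy) / (nΣx² − (Σx)²)
Numerator   = 13×2385.1243 − 67.77×389.30 = 31006.6159 − 26382.8610 = 4623.7549
Denominator = 13×484.9339 − 67.77² = 6304.1407 − 4592.7729 = 1711.3678
b₁(new) = 4623.7549 / 1711.3678 = 2.7018

(Same formula on the original sums: (12×1642.5715 − 53.25×338.16) / (12×274.1035 − 53.25²) = 1703.8380 / 453.6795 = 3.7556, matching the given fit.)

Step 3: Change in slope
Δβ₁ = 2.7018 − 3.7556 = -1.0538
Relative change = -1.0538 / 3.7556 × 100% = -28.1%
→ the slope decreases when the point is added.

A high-leverage point only changes the slope if it is off the original line; here y = 51.14 is below the original trend, so the slope decreases.
In practice: refit with and without it and report both if conclusions differ.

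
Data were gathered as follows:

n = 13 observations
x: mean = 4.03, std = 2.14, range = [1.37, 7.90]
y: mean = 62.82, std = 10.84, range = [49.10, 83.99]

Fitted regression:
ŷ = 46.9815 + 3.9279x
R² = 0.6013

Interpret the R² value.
R² = 0.6013 means 60.13% of the variation in y is explained by the linear relationship with x. This indicates a moderate fit.

The coefficient of determination R² is the fraction of the total variation in y that the fitted line accounts for.

Here R² = 0.6013:
- Explained: 60.13% of the variation in y
- Unexplained (residual): 100% − 60.13% = 39.87%
- Rule of thumb (below 0.3 weak; 0.3 to below 0.7 moderate; 0.7 and above strong) → moderate

Note: R² says nothing about causation, and a high R² does not by itself mean the linear form is appropriate — check the residuals.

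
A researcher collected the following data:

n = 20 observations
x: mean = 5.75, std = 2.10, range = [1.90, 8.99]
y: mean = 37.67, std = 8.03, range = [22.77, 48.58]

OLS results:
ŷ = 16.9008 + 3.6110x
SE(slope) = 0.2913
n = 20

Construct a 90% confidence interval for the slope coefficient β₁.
The 90% CI for β₁ is (3.1059, 4.1161)

Confidence interval for the slope:

The 90% CI for β₁ is: β̂₁ ± t*(α/2, n-2) × SE(β̂₁)

Step 1: Find critical t-value
- Confidence level = 0.9
- Degrees of freedom = n - 2 = 20 - 2 = 18
- t*(α/2, 18) = 1.7341

Step 2: Calculate margin of error
Margin = 1.7341 × 0.2913 = 0.5051

Step 3: Construct interval
CI = 3.6110 ± 0.5051
CI = (3.1059, 4.1161)

Interpretation: intervals built this way capture the true β₁ in 90% of repeated samples; here the plausible range for the per-unit effect of x on y is 3.1059 to 4.1161.
The interval does not include 0, suggesting a significant linear relationship.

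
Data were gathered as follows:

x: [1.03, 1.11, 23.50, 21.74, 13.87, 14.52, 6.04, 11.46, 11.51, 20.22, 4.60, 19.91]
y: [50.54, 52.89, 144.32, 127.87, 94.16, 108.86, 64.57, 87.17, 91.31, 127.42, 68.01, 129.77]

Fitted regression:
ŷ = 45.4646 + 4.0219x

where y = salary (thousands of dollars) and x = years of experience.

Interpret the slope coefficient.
On average, salary is about 4.0219 thousand dollars higher for every extra year of experience.

The slope coefficient β₁ = 4.0219 represents the marginal effect of experience on salary.

Interpretation:
- Experience up by 1 year → predicted salary increases by 4.0219 thousand dollars
- This is a linear approximation: the same per-unit change is assumed across the whole observed x range
- The slope describes association in these data, not necessarily a causal effect

The intercept β₀ = 45.4646 is the predicted salary when experience = 0; since the smallest observed x is 1.03, this is an extrapolation and mainly anchors the line.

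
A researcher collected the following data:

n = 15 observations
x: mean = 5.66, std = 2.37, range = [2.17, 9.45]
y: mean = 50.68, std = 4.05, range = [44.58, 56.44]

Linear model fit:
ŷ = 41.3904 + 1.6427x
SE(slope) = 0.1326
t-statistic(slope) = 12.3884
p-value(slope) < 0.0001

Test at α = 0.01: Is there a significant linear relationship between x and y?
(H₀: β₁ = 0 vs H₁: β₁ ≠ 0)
Reject H₀: p-value < 0.0001 < α = 0.01. The linear relationship is significant at the 1% level.

Hypothesis test for the slope coefficient:

H₀: β₁ = 0 (no linear relationship)
H₁: β₁ ≠ 0 (linear relationship exists)

Test statistic: t = β̂₁ / SE(β̂₁) = 1.6427 / 0.1326 = 12.3884

With df = 13, the two-sided p-value for |t| = 12.3884 is <0.0001.

Decision rule: reject H₀ if p-value < α.
p-value < 0.0001 < α = 0.01 → reject H₀.

At α = 0.01 the data do provide convincing evidence of a nonzero slope.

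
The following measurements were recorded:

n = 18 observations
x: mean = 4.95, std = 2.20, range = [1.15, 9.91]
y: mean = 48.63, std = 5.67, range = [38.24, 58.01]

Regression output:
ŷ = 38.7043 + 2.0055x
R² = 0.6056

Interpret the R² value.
The model explains 60.56% of the variance in y (R² = 0.6056), leaving 39.44% unexplained; the fit is moderate.

R² = 1 − SS_res/SS_tot compares the residual scatter to the total scatter of y about its mean.

Here R² = 0.6056:
- Explained: 60.56% of the variation in y
- Unexplained (residual): 100% − 60.56% = 39.44%
- Rule of thumb (below 0.3 weak; 0.3 to below 0.7 moderate; 0.7 and above strong) → moderate

Equivalently, for simple linear regression R² = r², so |r| = √0.6056 ≈ 0.7782.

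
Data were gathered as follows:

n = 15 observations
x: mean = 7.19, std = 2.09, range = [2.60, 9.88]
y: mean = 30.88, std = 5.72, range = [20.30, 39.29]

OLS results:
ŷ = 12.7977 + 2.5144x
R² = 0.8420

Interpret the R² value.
R² = 0.8420 means 84.20% of the variation in y is explained by the linear relationship with x. This indicates a strong fit.

R² (coefficient of determination) measures the proportion of variance in y explained by the regression model.

Here R² = 0.8420:
- Explained: 84.20% of the variation in y
- Unexplained (residual): 100% − 84.20% = 15.80%
- Rule of thumb (below 0.3 weak; 0.3 to below 0.7 moderate; 0.7 and above strong) → strong

Note: R² never decreases when predictors are added, so it should not be used alone to compare models of different size.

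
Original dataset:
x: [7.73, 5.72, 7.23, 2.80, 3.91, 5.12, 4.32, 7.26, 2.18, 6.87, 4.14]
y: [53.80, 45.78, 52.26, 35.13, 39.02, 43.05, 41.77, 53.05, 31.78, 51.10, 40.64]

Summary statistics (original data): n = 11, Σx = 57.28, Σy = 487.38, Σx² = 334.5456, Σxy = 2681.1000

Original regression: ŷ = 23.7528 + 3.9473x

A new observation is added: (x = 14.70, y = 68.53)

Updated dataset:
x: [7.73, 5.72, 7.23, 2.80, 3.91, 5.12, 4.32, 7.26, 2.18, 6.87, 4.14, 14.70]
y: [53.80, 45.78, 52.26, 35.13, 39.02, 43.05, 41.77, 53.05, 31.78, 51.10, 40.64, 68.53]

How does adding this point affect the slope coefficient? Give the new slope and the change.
New slope β₁ = 2.9775 versus 3.9473 before: a change of -0.9698 (-24.6%).

x = 14.70 lies well outside the original x-range [2.18, 7.73] (x̄ ≈ 5.21), so this observation has high leverage and can move the slope substantially.

Step 1: Update the sums with the new point (n goes from 11 to 12)
Σx  = 57.28 + 14.70 = 71.98
Σy  = 487.38 + 68.53 = 555.91
Σx² = 334.5456 + 14.70² = 334.5456 + 216.0900 = 550.6356
Σxy = 2681.1000 + 14.70×68.53 = 2681.1000 + 1007.3910 = 3688.4910

Step 2: Recompute the slope with b₁ = (nΣxy − ΣxΣy) / (nΣx² − (Σx)²)
Numerator   = 12×3688.4910 − 71.98×555.91 = 44261.8920 − 40014.4018 = 4247.4902
Denominator = 12×550.6356 − 71.98² = 6607.6272 − 5181.1204 = 1426.5068
b₁(new) = 4247.4902 / 1426.5068 = 2.9775

(Same formula on the original sums: (11×2681.1000 − 57.28×487.38) / (11×334.5456 − 57.28²) = 1574.9736 / 399.0032 = 3.9473, matching the given fit.)

Step 3: Change in slope
Δβ₁ = 2.9775 − 3.9473 = -0.9698
Relative change = -0.9698 / 3.9473 × 100% = -24.6%
→ the slope decreases when the point is added.

A high-leverage point only changes the slope if it is off the original line; here y = 68.53 is below the original trend, so the slope decreases.
In practice: refit with and without it and report both if conclusions differ.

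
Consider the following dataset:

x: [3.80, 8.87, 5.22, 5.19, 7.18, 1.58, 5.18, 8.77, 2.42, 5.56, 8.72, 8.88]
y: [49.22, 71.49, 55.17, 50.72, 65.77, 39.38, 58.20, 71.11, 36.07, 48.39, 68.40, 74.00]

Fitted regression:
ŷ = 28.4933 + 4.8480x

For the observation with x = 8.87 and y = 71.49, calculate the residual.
Residual = -0.0051

The residual is the difference between the actual value and the predicted value:

Residual = y - ŷ

Step 1: Calculate predicted value
ŷ = 28.4933 + 4.8480 × 8.87
ŷ = 71.4951

Step 2: Calculate residual
Residual = 71.49 - 71.4951
Residual = -0.0051

Interpretation: the model overestimates the actual value by 0.0051 at this point (negative residual → observation lies below the fitted line).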